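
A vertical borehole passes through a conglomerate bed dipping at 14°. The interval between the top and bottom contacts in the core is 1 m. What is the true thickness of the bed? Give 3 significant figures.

0.970 m

True thickness t = h · cos(dip) = 1 × cos 14°
t = 1 × 0.9703 = 0.970 m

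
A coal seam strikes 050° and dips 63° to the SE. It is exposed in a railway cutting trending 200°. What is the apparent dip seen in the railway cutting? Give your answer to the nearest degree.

The section lies 30° from the strike.
tan α = tan 63° × sin 30° = 1.9626 × 0.5000 = 0.9813
α = arctan(0.9813) = 44.46°

44°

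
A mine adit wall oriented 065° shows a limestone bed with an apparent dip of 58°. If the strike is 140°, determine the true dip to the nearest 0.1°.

58.9°

The section is 75° from the strike.
tan(true dip) = tan 58° / sin 75° = 1.6568
true dip = arctan 1.6568 = 58.89°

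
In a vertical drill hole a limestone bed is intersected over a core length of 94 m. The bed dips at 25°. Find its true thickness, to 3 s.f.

True thickness t = h · cos(dip) = 94 × cos 25°
t = 94 × 0.9063 = 85.193 m

85.2 m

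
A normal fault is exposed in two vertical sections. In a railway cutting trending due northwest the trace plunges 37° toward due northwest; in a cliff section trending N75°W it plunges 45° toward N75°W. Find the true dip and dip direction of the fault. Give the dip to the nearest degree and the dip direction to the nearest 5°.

Each apparent-dip line lies in the plane. As unit vectors (x east, y north, z up), v₁ plunges 37°→due northwest and v₂ plunges 45°→N75°W.
n = v₁ × v₂ = (-0.289, 0.012, 0.282) (taken with n_z > 0).
True dip = arccos(n_z / |n|) = arccos(0.6983) = 45.7°.
Dip direction = azimuth of (n_x, n_y) = atan2(-0.289, 0.012) = 272°.

true dip 46°, dip direction 270°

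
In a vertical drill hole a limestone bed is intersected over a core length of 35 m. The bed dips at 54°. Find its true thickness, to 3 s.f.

20.6 m

True thickness t = h · cos(dip) = 35 × cos 54°
t = 35 × 0.5878 = 20.572 m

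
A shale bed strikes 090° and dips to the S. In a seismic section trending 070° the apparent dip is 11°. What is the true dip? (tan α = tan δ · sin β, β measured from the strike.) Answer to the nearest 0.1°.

β = acute angle between strike 090° and section 070° = 20°.
tan(true dip) = tan 11° / sin 20° = 0.5683
δ = arctan(0.5683) = 29.61°

29.6°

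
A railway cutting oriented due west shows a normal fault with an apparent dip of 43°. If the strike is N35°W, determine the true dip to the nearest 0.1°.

The section is 55° from the strike.
tan(true dip) = tan 43° / sin 55° = 1.1384
true dip = arctan 1.1384 = 48.70°

48.7°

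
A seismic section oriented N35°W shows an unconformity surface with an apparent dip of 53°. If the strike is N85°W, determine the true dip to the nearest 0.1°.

The section is 50° from the strike.
tan δ = tan α / sin β = tan 53° / sin 50° = 1.3270 / 0.7660 = 1.7323
δ = arctan(1.7323) = 60.00°

60.0°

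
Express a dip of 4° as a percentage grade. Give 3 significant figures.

6.99%

grade % = 100 × tan 4° = 100 × 0.0699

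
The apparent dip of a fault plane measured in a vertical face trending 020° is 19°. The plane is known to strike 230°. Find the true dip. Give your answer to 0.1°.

The section is 30° from the strike.
tan δ = tan α / sin β = tan 19° / sin 30° = 0.3443 / 0.5000 = 0.6887
true dip = arctan 0.6887 = 34.55°

34.6°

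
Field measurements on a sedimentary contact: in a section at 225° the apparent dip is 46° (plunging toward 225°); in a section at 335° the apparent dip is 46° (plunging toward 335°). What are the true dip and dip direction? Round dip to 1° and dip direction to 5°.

true dip 61°, dip direction 280°

Each apparent-dip line lies in the plane. As unit vectors (x east, y north, z up), v₁ plunges 46°→225° and v₂ plunges 46°→335°.
The plane normal is n = v₁ × v₂ ∝ (-0.806, 0.142, 0.453).
True dip = arccos(n_z / |n|) = arccos(0.4845) = 61.0°.
Dip direction = azimuth of (n_x, n_y) = atan2(-0.806, 0.142) = 280°.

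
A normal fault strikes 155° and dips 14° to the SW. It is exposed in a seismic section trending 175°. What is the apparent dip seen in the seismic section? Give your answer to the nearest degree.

The section lies 20° from the strike.
tan α = tan 14° × sin 20° = 0.2493 × 0.3420 = 0.0853
apparent dip = arctan 0.0853 = 4.87°

5°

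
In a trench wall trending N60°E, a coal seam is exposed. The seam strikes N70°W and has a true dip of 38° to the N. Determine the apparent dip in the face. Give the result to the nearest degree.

The section lies 50° from the strike.
tan α = tan 38° × sin 50° = 0.7813 × 0.7660 = 0.5985
apparent dip = arctan 0.5985 = 30.90°

31°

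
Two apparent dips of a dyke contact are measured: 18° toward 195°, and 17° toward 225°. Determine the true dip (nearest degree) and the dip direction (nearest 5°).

true dip 18°, dip direction 205°

The two traces are lines in the plane: v₁ = (sin 195°·cos 18°, cos 195°·cos 18°, −sin 18°), v₂ = (sin 225°·cos 17°, cos 225°·cos 17°, −sin 17°).
n = v₁ × v₂ = (-0.060, -0.137, 0.455) (taken with n_z > 0).
True dip = arccos(n_z / |n|) = arccos(0.9500) = 18.2°.
Dip direction = azimuth of (n_x, n_y) = atan2(-0.060, -0.137) = 204°.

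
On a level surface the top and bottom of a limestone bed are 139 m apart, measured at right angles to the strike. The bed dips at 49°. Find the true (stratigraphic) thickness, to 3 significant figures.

True thickness t = w · sin(dip) = 139 × sin 49°
t = 139 × 0.7547 = 104.905 m

105 m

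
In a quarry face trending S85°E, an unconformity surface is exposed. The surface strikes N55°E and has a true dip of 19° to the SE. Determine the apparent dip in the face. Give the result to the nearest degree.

12°

The section lies 40° from the strike.
tan α = tan 19° × sin 40° = 0.3443 × 0.6428 = 0.2213
apparent dip = arctan 0.2213 = 12.48°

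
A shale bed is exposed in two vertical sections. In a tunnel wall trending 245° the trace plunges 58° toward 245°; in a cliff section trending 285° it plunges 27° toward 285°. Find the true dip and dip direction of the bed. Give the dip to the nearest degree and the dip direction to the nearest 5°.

true dip 63°, dip direction 210°

Each apparent-dip line lies in the plane. As unit vectors (x east, y north, z up), v₁ plunges 58°→245° and v₂ plunges 27°→285°.
Cross product v₁ × v₂ gives the pole to the plane: n ∝ (-0.297, -0.512, 0.303).
True dip = arccos(n_z / |n|) = arccos(0.4563) = 62.9°.
Dip direction = atan2(-0.297, -0.512) = 210° (azimuth of n's horizontal projection).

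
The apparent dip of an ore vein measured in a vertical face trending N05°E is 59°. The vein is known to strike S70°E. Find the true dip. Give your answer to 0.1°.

59.9°

The section is 75° from the strike.
tan(true dip) = tan 59° / sin 75° = 1.7230
true dip = arctan 1.7230 = 59.87°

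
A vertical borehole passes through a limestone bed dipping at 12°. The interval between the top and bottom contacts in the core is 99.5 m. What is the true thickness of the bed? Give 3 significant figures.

97.3 m

True thickness t = h · cos(dip) = 99.5 × cos 12°
t = 99.5 × 0.9781 = 97.326 m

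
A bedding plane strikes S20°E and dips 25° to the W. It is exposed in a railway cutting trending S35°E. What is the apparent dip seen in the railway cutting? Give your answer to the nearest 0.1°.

Angle between strike (S20°E) and section (S35°E): β = 15°.
tan α = tan 25° × sin 15° = 0.4663 × 0.2588 = 0.1207
α = arctan(0.1207) = 6.88°

6.9°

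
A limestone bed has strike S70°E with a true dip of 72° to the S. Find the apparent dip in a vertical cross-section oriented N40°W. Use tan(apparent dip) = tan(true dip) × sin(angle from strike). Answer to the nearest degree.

57°

Angle between strike (S70°E) and section (N40°W): β = 30°.
tan α = tan 72° × sin 30° = 3.0777 × 0.5000 = 1.5388
apparent dip = arctan 1.5388 = 56.98°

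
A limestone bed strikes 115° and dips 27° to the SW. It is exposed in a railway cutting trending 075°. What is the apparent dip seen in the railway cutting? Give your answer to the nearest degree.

18°

The section lies 40° from the strike.
tan(apparent dip) = tan 27° · sin 40° = 0.3275
α = arctan(0.3275) = 18.13°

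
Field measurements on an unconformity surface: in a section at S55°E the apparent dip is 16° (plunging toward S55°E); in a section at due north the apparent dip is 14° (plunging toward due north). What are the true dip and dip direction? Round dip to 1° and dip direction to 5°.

true dip 30°, dip direction 065°

The two traces are lines in the plane: v₁ = (sin 125°·cos 16°, cos 125°·cos 16°, −sin 16°), v₂ = (sin 0°·cos 14°, cos 0°·cos 14°, −sin 14°).
The plane normal is n = v₁ × v₂ ∝ (0.401, 0.190, 0.764).
True dip = arccos(n_z / |n|) = arccos(0.8647) = 30.2°.
Dip direction = atan2(0.401, 0.190) = 65° (azimuth of n's horizontal projection).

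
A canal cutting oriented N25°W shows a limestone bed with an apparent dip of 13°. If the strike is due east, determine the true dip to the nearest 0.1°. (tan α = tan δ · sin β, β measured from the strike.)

14.3°

The section is 65° from the strike.
tan δ = tan α / sin β = tan 13° / sin 65° = 0.2309 / 0.9063 = 0.2547
true dip = arctan 0.2547 = 14.29°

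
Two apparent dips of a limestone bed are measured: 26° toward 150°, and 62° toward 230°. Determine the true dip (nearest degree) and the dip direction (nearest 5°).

true dip 62°, dip direction 225°

Each apparent-dip line lies in the plane. As unit vectors (x east, y north, z up), v₁ plunges 26°→150° and v₂ plunges 62°→230°.
The plane normal is n = v₁ × v₂ ∝ (-0.555, -0.554, 0.416).
tan δ = √(n_x²+n_y²)/n_z = 0.784/0.416, so δ = 62.1°.
The horizontal component of n points toward azimuth atan2(n_x, n_y) = 225°, the dip direction.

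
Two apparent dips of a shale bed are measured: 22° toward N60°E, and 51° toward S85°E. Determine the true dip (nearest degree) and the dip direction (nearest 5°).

true dip 58°, dip direction 135°

Each apparent-dip line lies in the plane. As unit vectors (x east, y north, z up), v₁ plunges 22°→N60°E and v₂ plunges 51°→S85°E.
Cross product v₁ × v₂ gives the pole to the plane: n ∝ (0.381, -0.389, 0.335).
tan δ = √(n_x²+n_y²)/n_z = 0.545/0.335, so δ = 58.4°.
Dip direction = azimuth of (n_x, n_y) = atan2(0.381, -0.389) = 136°.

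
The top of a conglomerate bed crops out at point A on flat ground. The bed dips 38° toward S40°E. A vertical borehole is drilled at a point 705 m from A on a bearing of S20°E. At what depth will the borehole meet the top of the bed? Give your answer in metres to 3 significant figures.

518 m

The hole lies 20° from the dip direction, so the down-dip offset is 705 × cos 20° = 662.48 m.
Depth = down-dip offset × tan(dip) = 662.48 × tan 38° = 662.48 × 0.7813
Depth = 517.59 m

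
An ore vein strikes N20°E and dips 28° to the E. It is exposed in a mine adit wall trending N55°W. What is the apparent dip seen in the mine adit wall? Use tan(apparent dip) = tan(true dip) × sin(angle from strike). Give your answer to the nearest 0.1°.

Angle between strike (N20°E) and section (N55°W): β = 75°.
tan(apparent dip) = tan 28° · sin 75° = 0.5136
α = arctan(0.5136) = 27.18°

27.2°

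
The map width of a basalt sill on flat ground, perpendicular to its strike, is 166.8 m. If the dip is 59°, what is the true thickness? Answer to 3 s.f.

143 m

True thickness t = w · sin(dip) = 166.8 × sin 59°
t = 166.8 × 0.8572 = 142.976 m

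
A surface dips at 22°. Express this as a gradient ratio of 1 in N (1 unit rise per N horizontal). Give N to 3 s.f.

1 : N means tan θ = 1/N, so N = 1/tan 22° = 1/0.4040

1 in 2.48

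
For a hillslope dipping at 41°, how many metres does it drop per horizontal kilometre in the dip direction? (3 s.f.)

drop per km = 1000 × tan 41° = 1000 × 0.8693

869 m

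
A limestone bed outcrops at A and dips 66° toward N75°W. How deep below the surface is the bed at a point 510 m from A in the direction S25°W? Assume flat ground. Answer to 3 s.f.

The hole lies 80° from the dip direction, so the down-dip offset is 510 × cos 80° = 88.56 m.
Depth = down-dip offset × tan(dip) = 88.56 × tan 66° = 88.56 × 2.2460
Depth = 198.91 m

199 m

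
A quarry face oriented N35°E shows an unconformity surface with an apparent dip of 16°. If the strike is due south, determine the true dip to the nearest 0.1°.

26.6°

The section is 35° from the strike.
tan(true dip) = tan 16° / sin 35° = 0.4999
δ = arctan(0.4999) = 26.56°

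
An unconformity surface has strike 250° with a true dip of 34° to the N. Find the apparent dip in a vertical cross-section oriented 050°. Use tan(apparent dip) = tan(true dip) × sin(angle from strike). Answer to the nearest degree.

Angle between strike (250°) and section (050°): β = 20°.
tan(apparent dip) = tan 34° · sin 20° = 0.2307
apparent dip = arctan 0.2307 = 12.99°

13°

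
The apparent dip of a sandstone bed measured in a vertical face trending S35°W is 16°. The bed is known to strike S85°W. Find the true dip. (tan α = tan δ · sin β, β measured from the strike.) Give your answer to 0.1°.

β = acute angle between strike S85°W and section S35°W = 50°.
tan(true dip) = tan 16° / sin 50° = 0.3743
true dip = arctan 0.3743 = 20.52°

20.5°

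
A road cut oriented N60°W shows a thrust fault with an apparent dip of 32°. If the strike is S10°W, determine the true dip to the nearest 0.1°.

The section is 70° from the strike.
tan δ = tan α / sin β = tan 32° / sin 70° = 0.6249 / 0.9397 = 0.6650
true dip = arctan 0.6650 = 33.62°

33.6°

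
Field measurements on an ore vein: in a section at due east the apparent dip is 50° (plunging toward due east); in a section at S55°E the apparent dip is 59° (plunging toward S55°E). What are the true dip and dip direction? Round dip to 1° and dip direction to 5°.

true dip 59°, dip direction 135°

Represent each trace as a vector plunging at its apparent dip toward its trend (east-north-up frame): v₁ = (0.643, 0.000, -0.766), v₂ = (0.422, -0.295, -0.857).
n = v₁ × v₂ = (0.226, -0.228, 0.190) (taken with n_z > 0).
tan δ = √(n_x²+n_y²)/n_z = 0.321/0.190, so δ = 59.4°.
The horizontal component of n points toward azimuth atan2(n_x, n_y) = 135°, the dip direction.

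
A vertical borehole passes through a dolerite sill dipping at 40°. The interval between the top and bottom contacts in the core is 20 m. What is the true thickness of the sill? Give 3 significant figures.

15.3 m

True thickness t = h · cos(dip) = 20 × cos 40°
t = 20 × 0.7660 = 15.321 m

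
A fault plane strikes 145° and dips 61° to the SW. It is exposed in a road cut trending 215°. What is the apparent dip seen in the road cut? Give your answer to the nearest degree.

The section lies 70° from the strike.
tan(apparent dip) = tan 61° · sin 70° = 1.6953
apparent dip = arctan 1.6953 = 59.46°

59°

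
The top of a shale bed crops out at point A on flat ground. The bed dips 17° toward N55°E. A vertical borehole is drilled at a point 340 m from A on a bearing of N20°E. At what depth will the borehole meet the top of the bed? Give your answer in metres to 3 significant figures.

85.1 m

The hole lies 35° from the dip direction, so the down-dip offset is 340 × cos 35° = 278.51 m.
Depth = down-dip offset × tan(dip) = 278.51 × tan 17° = 278.51 × 0.3057
Depth = 85.15 m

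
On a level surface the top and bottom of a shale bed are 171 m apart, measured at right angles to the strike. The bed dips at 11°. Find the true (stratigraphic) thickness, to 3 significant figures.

32.6 m

True thickness t = w · sin(dip) = 171 × sin 11°
t = 171 × 0.1908 = 32.628 m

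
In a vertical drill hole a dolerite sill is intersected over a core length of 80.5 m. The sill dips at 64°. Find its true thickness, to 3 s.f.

True thickness t = h · cos(dip) = 80.5 × cos 64°
t = 80.5 × 0.4384 = 35.289 m

35.3 m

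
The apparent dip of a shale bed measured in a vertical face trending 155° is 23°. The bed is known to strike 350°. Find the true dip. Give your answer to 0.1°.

β = acute angle between strike 350° and section 155° = 15°.
tan(true dip) = tan 23° / sin 15° = 1.6400
δ = arctan(1.6400) = 58.63°

58.6°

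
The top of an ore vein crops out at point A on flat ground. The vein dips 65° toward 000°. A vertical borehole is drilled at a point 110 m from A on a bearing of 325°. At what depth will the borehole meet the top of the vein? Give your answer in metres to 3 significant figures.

The hole lies 35° from the dip direction, so the down-dip offset is 110 × cos 35° = 90.11 m.
Depth = down-dip offset × tan(dip) = 90.11 × tan 65° = 90.11 × 2.1445
Depth = 193.23 m

193 m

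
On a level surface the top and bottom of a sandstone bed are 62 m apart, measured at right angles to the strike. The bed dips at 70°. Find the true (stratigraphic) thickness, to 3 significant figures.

58.3 m

True thickness t = w · sin(dip) = 62 × sin 70°
t = 62 × 0.9397 = 58.261 m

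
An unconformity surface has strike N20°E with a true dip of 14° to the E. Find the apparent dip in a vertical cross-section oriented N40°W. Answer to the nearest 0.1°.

12.2°

Angle between strike (N20°E) and section (N40°W): β = 60°.
tan(apparent dip) = tan 14° · sin 60° = 0.2159
α = arctan(0.2159) = 12.18°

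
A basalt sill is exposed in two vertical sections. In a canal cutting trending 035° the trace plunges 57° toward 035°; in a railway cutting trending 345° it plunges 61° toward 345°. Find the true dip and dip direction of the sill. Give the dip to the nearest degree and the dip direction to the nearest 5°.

Each apparent-dip line lies in the plane. As unit vectors (x east, y north, z up), v₁ plunges 57°→035° and v₂ plunges 61°→345°.
The plane normal is n = v₁ × v₂ ∝ (0.003, 0.378, 0.202).
True dip = arccos(n_z / |n|) = arccos(0.4714) = 61.9°.
The horizontal component of n points toward azimuth atan2(n_x, n_y) = 0°, the dip direction.

true dip 62°, dip direction 000°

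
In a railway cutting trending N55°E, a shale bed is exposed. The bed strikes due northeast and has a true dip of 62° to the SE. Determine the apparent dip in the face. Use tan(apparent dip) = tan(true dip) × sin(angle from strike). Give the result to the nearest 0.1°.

18.1°

Angle between strike (due northeast) and section (N55°E): β = 10°.
tan(apparent dip) = tan 62° · sin 10° = 0.3266
α = arctan(0.3266) = 18.09°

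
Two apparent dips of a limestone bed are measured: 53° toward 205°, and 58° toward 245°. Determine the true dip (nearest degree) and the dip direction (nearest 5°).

Represent each trace as a vector plunging at its apparent dip toward its trend (east-north-up frame): v₁ = (-0.254, -0.545, -0.799), v₂ = (-0.480, -0.224, -0.848).
Cross product v₁ × v₂ gives the pole to the plane: n ∝ (-0.284, -0.168, 0.205).
True dip = arccos(n_z / |n|) = arccos(0.5281) = 58.1°.
The horizontal component of n points toward azimuth atan2(n_x, n_y) = 239°, the dip direction.

true dip 58°, dip direction 240°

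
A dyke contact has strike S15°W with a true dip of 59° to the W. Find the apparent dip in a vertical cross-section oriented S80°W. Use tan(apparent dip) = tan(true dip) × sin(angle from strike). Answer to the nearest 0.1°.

The strike is S15°W and the section trends S80°W; the acute angle between them is β = 65°.
tan(apparent dip) = tan 59° · sin 65° = 1.5083
α = arctan(1.5083) = 56.46°

56.5°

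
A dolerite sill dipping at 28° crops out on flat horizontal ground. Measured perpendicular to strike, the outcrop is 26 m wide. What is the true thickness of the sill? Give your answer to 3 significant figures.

True thickness t = w · sin(dip) = 26 × sin 28°
t = 26 × 0.4695 = 12.206 m

12.2 m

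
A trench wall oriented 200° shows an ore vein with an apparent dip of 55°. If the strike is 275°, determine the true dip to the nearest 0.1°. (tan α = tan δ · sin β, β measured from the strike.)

55.9°

The section is 75° from the strike.
tan(true dip) = tan 55° / sin 75° = 1.4785
δ = arctan(1.4785) = 55.93°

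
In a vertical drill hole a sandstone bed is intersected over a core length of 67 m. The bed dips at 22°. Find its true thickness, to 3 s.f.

62.1 m

True thickness t = h · cos(dip) = 67 × cos 22°
t = 67 × 0.9272 = 62.121 m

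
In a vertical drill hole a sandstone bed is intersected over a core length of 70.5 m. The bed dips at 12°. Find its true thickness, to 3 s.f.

69.0 m

True thickness t = h · cos(dip) = 70.5 × cos 12°
t = 70.5 × 0.9781 = 68.959 m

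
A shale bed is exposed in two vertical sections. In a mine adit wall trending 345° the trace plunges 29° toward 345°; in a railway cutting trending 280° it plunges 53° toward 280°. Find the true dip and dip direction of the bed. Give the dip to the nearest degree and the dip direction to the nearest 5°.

Represent each trace as a vector plunging at its apparent dip toward its trend (east-north-up frame): v₁ = (-0.226, 0.845, -0.485), v₂ = (-0.593, 0.105, -0.799).
Cross product v₁ × v₂ gives the pole to the plane: n ∝ (-0.624, 0.107, 0.477).
tan δ = √(n_x²+n_y²)/n_z = 0.633/0.477, so δ = 53.0°.
Dip direction = azimuth of (n_x, n_y) = atan2(-0.624, 0.107) = 280°.

true dip 53°, dip direction 280°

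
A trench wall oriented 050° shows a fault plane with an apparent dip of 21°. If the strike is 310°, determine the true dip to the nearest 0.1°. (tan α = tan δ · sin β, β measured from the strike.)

21.3°

β = acute angle between strike 310° and section 050° = 80°.
tan(true dip) = tan 21° / sin 80° = 0.3898
true dip = arctan 0.3898 = 21.30°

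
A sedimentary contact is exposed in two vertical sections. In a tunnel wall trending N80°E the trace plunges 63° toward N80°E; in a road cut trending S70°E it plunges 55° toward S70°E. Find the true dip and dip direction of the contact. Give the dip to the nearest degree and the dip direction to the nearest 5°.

Each apparent-dip line lies in the plane. As unit vectors (x east, y north, z up), v₁ plunges 63°→N80°E and v₂ plunges 55°→S70°E.
n = v₁ × v₂ = (0.239, 0.114, 0.130) (taken with n_z > 0).
True dip = arccos(n_z / |n|) = arccos(0.4408) = 63.8°.
The horizontal component of n points toward azimuth atan2(n_x, n_y) = 65°, the dip direction.

true dip 64°, dip direction 065°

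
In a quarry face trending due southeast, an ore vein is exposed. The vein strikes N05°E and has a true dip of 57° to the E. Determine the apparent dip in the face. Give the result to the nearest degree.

Angle between strike (N05°E) and section (due southeast): β = 50°.
tan(apparent dip) = tan 57° · sin 50° = 1.1796
α = arctan(1.1796) = 49.71°

50°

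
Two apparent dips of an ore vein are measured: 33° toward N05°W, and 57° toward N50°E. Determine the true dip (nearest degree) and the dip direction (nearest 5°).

Represent each trace as a vector plunging at its apparent dip toward its trend (east-north-up frame): v₁ = (-0.073, 0.835, -0.545), v₂ = (0.417, 0.350, -0.839).
Cross product v₁ × v₂ gives the pole to the plane: n ∝ (0.510, 0.289, 0.374).
True dip = arccos(n_z / |n|) = arccos(0.5382) = 57.4°.
The horizontal component of n points toward azimuth atan2(n_x, n_y) = 61°, the dip direction.

true dip 57°, dip direction 060°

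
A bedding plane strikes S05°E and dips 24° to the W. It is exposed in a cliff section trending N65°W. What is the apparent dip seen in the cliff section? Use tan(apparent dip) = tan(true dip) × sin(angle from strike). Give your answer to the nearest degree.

The strike is S05°E and the section trends N65°W; the acute angle between them is β = 60°.
tan(apparent dip) = tan 24° · sin 60° = 0.3856
α = arctan(0.3856) = 21.09°

21°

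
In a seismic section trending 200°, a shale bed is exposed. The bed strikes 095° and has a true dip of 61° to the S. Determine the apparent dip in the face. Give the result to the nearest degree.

Angle between strike (095°) and section (200°): β = 75°.
tan(apparent dip) = tan 61° · sin 75° = 1.7426
apparent dip = arctan 1.7426 = 60.15°

60°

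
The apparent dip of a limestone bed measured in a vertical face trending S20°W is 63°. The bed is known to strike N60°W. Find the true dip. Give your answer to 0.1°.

63.4°

The section is 80° from the strike.
tan(true dip) = tan 63° / sin 80° = 1.9929
δ = arctan(1.9929) = 63.35°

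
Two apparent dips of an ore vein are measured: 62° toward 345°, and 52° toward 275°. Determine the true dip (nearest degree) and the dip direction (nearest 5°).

Each apparent-dip line lies in the plane. As unit vectors (x east, y north, z up), v₁ plunges 62°→345° and v₂ plunges 52°→275°.
Cross product v₁ × v₂ gives the pole to the plane: n ∝ (-0.310, 0.446, 0.272).
Dip δ = arctan(|n_h|/n_z) = arctan(0.543/0.272) = 63.4°.
Dip direction = atan2(-0.310, 0.446) = 325° (azimuth of n's horizontal projection).

true dip 63°, dip direction 325°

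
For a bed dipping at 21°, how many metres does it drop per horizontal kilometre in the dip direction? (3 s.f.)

drop per km = 1000 × tan 21° = 1000 × 0.3839

384 m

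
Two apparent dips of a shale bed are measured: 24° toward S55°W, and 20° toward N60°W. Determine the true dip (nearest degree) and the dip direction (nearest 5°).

true dip 26°, dip direction 260°

Represent each trace as a vector plunging at its apparent dip toward its trend (east-north-up frame): v₁ = (-0.748, -0.524, -0.407), v₂ = (-0.814, 0.470, -0.342).
n = v₁ × v₂ = (-0.370, -0.075, 0.778) (taken with n_z > 0).
True dip = arccos(n_z / |n|) = arccos(0.8995) = 25.9°.
The horizontal component of n points toward azimuth atan2(n_x, n_y) = 259°, the dip direction.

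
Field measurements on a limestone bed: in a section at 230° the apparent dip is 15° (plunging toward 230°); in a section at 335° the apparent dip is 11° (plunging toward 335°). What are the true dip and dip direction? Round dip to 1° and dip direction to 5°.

true dip 21°, dip direction 275°

Each apparent-dip line lies in the plane. As unit vectors (x east, y north, z up), v₁ plunges 15°→230° and v₂ plunges 11°→335°.
Cross product v₁ × v₂ gives the pole to the plane: n ∝ (-0.349, 0.034, 0.916).
True dip = arccos(n_z / |n|) = arccos(0.9340) = 20.9°.
The horizontal component of n points toward azimuth atan2(n_x, n_y) = 276°, the dip direction.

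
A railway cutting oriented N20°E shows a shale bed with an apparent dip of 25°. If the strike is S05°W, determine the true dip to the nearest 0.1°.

β = acute angle between strike S05°W and section N20°E = 15°.
tan(true dip) = tan 25° / sin 15° = 1.8017
true dip = arctan 1.8017 = 60.97°

61.0°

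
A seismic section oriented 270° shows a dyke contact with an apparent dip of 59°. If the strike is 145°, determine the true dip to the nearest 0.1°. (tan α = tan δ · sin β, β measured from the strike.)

63.8°

β = acute angle between strike 145° and section 270° = 55°.
tan(true dip) = tan 59° / sin 55° = 2.0317
δ = arctan(2.0317) = 63.79°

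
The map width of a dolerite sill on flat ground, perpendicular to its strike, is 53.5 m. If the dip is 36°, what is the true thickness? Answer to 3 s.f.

True thickness t = w · sin(dip) = 53.5 × sin 36°
t = 53.5 × 0.5878 = 31.447 m

31.4 m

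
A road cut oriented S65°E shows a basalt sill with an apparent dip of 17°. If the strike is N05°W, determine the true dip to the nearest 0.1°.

β = acute angle between strike N05°W and section S65°E = 60°.
tan δ = tan α / sin β = tan 17° / sin 60° = 0.3057 / 0.8660 = 0.3530
true dip = arctan 0.3530 = 19.44°

19.4°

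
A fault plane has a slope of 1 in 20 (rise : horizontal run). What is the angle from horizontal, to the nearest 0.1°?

2.9°

tan θ = 1/20 = 0.0500
θ = arctan(0.0500) = 2.86°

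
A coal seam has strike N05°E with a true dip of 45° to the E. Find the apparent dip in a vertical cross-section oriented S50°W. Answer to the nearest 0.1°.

35.3°

The section lies 45° from the strike.
tan α = tan 45° × sin 45° = 1.0000 × 0.7071 = 0.7071
α = arctan(0.7071) = 35.26°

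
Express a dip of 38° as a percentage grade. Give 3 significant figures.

grade % = 100 × tan 38° = 100 × 0.7813

78.1%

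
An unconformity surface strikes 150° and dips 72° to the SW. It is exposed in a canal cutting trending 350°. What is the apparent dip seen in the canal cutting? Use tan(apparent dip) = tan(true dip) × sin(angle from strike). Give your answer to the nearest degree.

46°

The section lies 20° from the strike.
tan(apparent dip) = tan 72° · sin 20° = 1.0526
α = arctan(1.0526) = 46.47°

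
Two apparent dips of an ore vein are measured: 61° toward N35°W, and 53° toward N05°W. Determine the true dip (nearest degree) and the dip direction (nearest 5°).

true dip 62°, dip direction 310°

The two traces are lines in the plane: v₁ = (sin 325°·cos 61°, cos 325°·cos 61°, −sin 61°), v₂ = (sin 355°·cos 53°, cos 355°·cos 53°, −sin 53°).
n = v₁ × v₂ = (-0.207, 0.176, 0.146) (taken with n_z > 0).
Dip δ = arctan(|n_h|/n_z) = arctan(0.272/0.146) = 61.8°.
Dip direction = azimuth of (n_x, n_y) = atan2(-0.207, 0.176) = 310°.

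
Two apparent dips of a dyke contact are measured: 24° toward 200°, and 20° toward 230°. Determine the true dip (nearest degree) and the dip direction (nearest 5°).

true dip 24°, dip direction 195°

Each apparent-dip line lies in the plane. As unit vectors (x east, y north, z up), v₁ plunges 24°→200° and v₂ plunges 20°→230°.
Cross product v₁ × v₂ gives the pole to the plane: n ∝ (-0.048, -0.186, 0.429).
Dip δ = arctan(|n_h|/n_z) = arctan(0.192/0.429) = 24.1°.
Dip direction = atan2(-0.048, -0.186) = 194° (azimuth of n's horizontal projection).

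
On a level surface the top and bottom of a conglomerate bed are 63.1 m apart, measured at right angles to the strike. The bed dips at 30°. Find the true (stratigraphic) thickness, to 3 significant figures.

31.5 m

True thickness t = w · sin(dip) = 63.1 × sin 30°
t = 63.1 × 0.5000 = 31.550 m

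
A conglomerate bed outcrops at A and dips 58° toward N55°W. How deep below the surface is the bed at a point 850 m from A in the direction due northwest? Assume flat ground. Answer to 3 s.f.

1340 m

The hole lies 10° from the dip direction, so the down-dip offset is 850 × cos 10° = 837.09 m.
Depth = down-dip offset × tan(dip) = 837.09 × tan 58° = 837.09 × 1.6003
Depth = 1339.62 m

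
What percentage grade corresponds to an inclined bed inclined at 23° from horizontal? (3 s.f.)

42.4%

grade % = 100 × tan 23° = 100 × 0.4245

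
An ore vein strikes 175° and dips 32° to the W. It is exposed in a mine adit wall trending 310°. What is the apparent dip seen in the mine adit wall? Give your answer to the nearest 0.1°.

23.8°

The strike is 175° and the section trends 310°; the acute angle between them is β = 45°.
tan(apparent dip) = tan 32° · sin 45° = 0.4418
apparent dip = arctan 0.4418 = 23.84°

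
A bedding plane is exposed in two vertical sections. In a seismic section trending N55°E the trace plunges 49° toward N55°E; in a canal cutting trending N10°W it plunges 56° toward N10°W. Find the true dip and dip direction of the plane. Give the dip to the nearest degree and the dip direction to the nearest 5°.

true dip 58°, dip direction 010°

Each apparent-dip line lies in the plane. As unit vectors (x east, y north, z up), v₁ plunges 49°→N55°E and v₂ plunges 56°→N10°W.
The plane normal is n = v₁ × v₂ ∝ (0.104, 0.519, 0.332).
Dip δ = arctan(|n_h|/n_z) = arctan(0.529/0.332) = 57.9°.
Dip direction = atan2(0.104, 0.519) = 11° (azimuth of n's horizontal projection).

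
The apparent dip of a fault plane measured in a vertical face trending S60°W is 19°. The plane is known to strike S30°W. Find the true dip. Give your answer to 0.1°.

The section is 30° from the strike.
tan δ = tan α / sin β = tan 19° / sin 30° = 0.3443 / 0.5000 = 0.6887
δ = arctan(0.6887) = 34.55°

34.6°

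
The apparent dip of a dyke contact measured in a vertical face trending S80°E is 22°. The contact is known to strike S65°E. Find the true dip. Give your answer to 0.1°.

The section is 15° from the strike.
tan δ = tan α / sin β = tan 22° / sin 15° = 0.4040 / 0.2588 = 1.5610
true dip = arctan 1.5610 = 57.36°

57.4°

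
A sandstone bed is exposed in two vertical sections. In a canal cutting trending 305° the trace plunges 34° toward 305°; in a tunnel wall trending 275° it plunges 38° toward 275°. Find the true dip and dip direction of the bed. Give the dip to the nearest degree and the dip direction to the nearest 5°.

true dip 38°, dip direction 275°

The two traces are lines in the plane: v₁ = (sin 305°·cos 34°, cos 305°·cos 34°, −sin 34°), v₂ = (sin 275°·cos 38°, cos 275°·cos 38°, −sin 38°).
Cross product v₁ × v₂ gives the pole to the plane: n ∝ (-0.254, 0.021, 0.327).
tan δ = √(n_x²+n_y²)/n_z = 0.255/0.327, so δ = 38.0°.
Dip direction = atan2(-0.254, 0.021) = 275° (azimuth of n's horizontal projection).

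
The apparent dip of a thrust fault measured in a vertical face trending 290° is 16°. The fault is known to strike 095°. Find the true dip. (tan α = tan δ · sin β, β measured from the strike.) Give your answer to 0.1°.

47.9°

β = acute angle between strike 095° and section 290° = 15°.
tan(true dip) = tan 16° / sin 15° = 1.1079
true dip = arctan 1.1079 = 47.93°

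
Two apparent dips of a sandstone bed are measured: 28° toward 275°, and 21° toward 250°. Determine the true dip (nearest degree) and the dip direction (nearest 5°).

The two traces are lines in the plane: v₁ = (sin 275°·cos 28°, cos 275°·cos 28°, −sin 28°), v₂ = (sin 250°·cos 21°, cos 250°·cos 21°, −sin 21°).
Cross product v₁ × v₂ gives the pole to the plane: n ∝ (-0.177, 0.097, 0.348).
True dip = arccos(n_z / |n|) = arccos(0.8650) = 30.1°.
Dip direction = atan2(-0.177, 0.097) = 299° (azimuth of n's horizontal projection).

true dip 30°, dip direction 300°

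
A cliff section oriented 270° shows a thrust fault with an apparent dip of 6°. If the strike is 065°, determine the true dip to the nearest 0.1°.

The section is 25° from the strike.
tan δ = tan α / sin β = tan 6° / sin 25° = 0.1051 / 0.4226 = 0.2487
true dip = arctan 0.2487 = 13.97°

14.0°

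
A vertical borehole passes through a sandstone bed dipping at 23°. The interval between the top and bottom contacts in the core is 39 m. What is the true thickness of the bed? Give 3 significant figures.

35.9 m

True thickness t = h · cos(dip) = 39 × cos 23°
t = 39 × 0.9205 = 35.900 m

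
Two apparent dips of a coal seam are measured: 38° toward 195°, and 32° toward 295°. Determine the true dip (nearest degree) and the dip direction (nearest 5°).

Represent each trace as a vector plunging at its apparent dip toward its trend (east-north-up frame): v₁ = (-0.204, -0.761, -0.616), v₂ = (-0.769, 0.358, -0.530).
Cross product v₁ × v₂ gives the pole to the plane: n ∝ (-0.624, -0.365, 0.658).
Dip δ = arctan(|n_h|/n_z) = arctan(0.723/0.658) = 47.7°.
Dip direction = azimuth of (n_x, n_y) = atan2(-0.624, -0.365) = 240°.

true dip 48°, dip direction 240°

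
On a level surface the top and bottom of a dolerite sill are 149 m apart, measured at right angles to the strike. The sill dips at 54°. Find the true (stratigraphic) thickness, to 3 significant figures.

121 m

True thickness t = w · sin(dip) = 149 × sin 54°
t = 149 × 0.8090 = 120.544 m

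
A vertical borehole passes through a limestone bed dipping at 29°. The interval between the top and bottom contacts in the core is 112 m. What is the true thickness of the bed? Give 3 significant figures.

True thickness t = h · cos(dip) = 112 × cos 29°
t = 112 × 0.8746 = 97.957 m

98.0 m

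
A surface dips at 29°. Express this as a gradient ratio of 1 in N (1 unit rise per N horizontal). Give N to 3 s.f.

1 in 1.80

1 : N means tan θ = 1/N, so N = 1/tan 29° = 1/0.5543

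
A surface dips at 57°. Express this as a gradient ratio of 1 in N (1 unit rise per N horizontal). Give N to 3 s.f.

1 : N means tan θ = 1/N, so N = 1/tan 57° = 1/1.5399

1 in 0.649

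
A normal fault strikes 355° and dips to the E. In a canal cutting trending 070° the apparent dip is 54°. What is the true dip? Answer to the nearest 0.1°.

β = acute angle between strike 355° and section 070° = 75°.
tan δ = tan α / sin β = tan 54° / sin 75° = 1.3764 / 0.9659 = 1.4249
δ = arctan(1.4249) = 54.94°

54.9°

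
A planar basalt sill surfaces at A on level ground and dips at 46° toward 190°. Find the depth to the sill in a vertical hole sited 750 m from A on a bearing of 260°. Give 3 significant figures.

The hole lies 70° from the dip direction, so the down-dip offset is 750 × cos 70° = 256.52 m.
Depth = down-dip offset × tan(dip) = 256.52 × tan 46° = 256.52 × 1.0355
Depth = 265.63 m

266 m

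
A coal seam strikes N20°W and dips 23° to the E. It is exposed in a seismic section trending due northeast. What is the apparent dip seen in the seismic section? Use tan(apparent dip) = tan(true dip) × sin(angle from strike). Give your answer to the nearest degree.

Angle between strike (N20°W) and section (due northeast): β = 65°.
tan(apparent dip) = tan 23° · sin 65° = 0.3847
apparent dip = arctan 0.3847 = 21.04°

21°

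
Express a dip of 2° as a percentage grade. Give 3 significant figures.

grade % = 100 × tan 2° = 100 × 0.0349

3.49%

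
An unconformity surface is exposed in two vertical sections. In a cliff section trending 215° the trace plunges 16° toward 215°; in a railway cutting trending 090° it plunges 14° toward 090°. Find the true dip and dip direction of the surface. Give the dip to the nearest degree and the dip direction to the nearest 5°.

The two traces are lines in the plane: v₁ = (sin 215°·cos 16°, cos 215°·cos 16°, −sin 16°), v₂ = (sin 90°·cos 14°, cos 90°·cos 14°, −sin 14°).
n = v₁ × v₂ = (0.190, -0.401, 0.764) (taken with n_z > 0).
Dip δ = arctan(|n_h|/n_z) = arctan(0.444/0.764) = 30.2°.
Dip direction = atan2(0.190, -0.401) = 155° (azimuth of n's horizontal projection).

true dip 30°, dip direction 155°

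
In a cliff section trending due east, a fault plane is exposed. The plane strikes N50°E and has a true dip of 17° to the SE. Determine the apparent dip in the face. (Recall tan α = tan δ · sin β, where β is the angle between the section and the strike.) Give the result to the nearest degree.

11°

The strike is N50°E and the section trends due east; the acute angle between them is β = 40°.
tan(apparent dip) = tan 17° · sin 40° = 0.1965
α = arctan(0.1965) = 11.12°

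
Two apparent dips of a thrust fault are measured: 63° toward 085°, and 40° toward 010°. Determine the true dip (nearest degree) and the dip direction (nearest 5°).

true dip 63°, dip direction 075°

The two traces are lines in the plane: v₁ = (sin 85°·cos 63°, cos 85°·cos 63°, −sin 63°), v₂ = (sin 10°·cos 40°, cos 10°·cos 40°, −sin 40°).
Cross product v₁ × v₂ gives the pole to the plane: n ∝ (0.647, 0.172, 0.336).
Dip δ = arctan(|n_h|/n_z) = arctan(0.669/0.336) = 63.3°.
The horizontal component of n points toward azimuth atan2(n_x, n_y) = 75°, the dip direction.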